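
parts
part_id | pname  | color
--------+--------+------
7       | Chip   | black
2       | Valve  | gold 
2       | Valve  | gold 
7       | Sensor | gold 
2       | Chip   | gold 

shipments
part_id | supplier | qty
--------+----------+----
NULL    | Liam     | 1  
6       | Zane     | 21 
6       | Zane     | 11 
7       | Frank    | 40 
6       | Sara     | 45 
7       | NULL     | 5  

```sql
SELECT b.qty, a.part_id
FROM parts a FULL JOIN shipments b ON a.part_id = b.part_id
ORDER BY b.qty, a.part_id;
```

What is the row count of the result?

11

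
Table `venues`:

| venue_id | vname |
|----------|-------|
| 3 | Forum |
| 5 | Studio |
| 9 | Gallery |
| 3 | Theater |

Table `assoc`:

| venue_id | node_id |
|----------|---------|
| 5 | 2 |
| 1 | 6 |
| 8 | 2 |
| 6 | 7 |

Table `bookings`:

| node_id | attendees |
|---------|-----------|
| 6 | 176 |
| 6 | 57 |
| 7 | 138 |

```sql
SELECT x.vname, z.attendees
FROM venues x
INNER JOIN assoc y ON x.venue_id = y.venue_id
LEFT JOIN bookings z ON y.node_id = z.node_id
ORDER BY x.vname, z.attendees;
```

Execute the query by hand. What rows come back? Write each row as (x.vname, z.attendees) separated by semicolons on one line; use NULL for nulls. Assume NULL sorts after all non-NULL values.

(Studio, NULL)

Joins associate left-to-right: venues INNER JOIN assoc on venue_id gives 1 intermediate row(s).
Then LEFT JOIN `bookings z` on node_id: each of those 1 rows is kept; rows whose y.node_id has no match in z get NULL for z's columns.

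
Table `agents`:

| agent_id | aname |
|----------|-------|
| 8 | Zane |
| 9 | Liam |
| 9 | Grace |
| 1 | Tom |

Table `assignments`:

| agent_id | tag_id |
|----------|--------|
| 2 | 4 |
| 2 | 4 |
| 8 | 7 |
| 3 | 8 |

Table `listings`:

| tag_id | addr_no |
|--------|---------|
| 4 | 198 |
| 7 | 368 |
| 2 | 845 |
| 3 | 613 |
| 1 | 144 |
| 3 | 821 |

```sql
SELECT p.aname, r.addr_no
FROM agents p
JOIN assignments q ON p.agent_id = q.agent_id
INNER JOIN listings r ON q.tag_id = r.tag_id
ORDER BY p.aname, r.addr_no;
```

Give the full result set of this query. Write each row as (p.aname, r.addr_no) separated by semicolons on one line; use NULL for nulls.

Evaluate left to right. First `agents p INNER JOIN assignments q` on agent_id: 1 row(s).
Then INNER JOIN `listings r` on tag_id: keep only rows whose q.tag_id appears in r.

(Zane, 368)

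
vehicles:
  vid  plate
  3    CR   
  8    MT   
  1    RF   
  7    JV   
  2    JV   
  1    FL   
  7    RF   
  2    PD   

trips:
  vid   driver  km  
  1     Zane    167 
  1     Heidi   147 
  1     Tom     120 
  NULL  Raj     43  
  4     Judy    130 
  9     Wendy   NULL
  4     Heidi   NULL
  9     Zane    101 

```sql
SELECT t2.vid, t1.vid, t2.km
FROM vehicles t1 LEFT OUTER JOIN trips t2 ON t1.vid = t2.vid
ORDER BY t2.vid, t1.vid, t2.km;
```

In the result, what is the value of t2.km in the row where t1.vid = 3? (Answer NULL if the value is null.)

LEFT JOIN keeps every row from `vehicles`; unmatched rows get NULL for `trips`'s columns.
Matching on t1.vid = t2.vid. A NULL in a compared column never satisfies the condition.
- t1 row (vid=3): no match → kept, t2 columns NULL.
- t1 row (vid=8): no match → kept, t2 columns NULL.
- t1 row (vid=1): matches 3 t2 row(s) → 3 output row(s).
- t1 row (vid=7): no match → kept, t2 columns NULL.
- t1 row (vid=2): no match → kept, t2 columns NULL.
- t1 row (vid=1): matches 3 t2 row(s) → 3 output row(s).
- t1 row (vid=7): no match → kept, t2 columns NULL.
- t1 row (vid=2): no match → kept, t2 columns NULL.

NULL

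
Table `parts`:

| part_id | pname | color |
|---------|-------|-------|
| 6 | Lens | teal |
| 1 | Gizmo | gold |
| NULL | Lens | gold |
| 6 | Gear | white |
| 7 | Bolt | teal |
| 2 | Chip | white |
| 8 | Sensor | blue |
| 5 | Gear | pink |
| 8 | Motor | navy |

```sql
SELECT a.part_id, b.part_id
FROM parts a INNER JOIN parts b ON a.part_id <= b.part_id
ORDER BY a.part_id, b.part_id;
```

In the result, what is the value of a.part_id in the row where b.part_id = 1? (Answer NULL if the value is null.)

INNER JOIN keeps only pairs where the ON condition holds.
Matching on a.part_id <= b.part_id. A NULL in a compared column never satisfies the condition.
Matched pairs: 38.

1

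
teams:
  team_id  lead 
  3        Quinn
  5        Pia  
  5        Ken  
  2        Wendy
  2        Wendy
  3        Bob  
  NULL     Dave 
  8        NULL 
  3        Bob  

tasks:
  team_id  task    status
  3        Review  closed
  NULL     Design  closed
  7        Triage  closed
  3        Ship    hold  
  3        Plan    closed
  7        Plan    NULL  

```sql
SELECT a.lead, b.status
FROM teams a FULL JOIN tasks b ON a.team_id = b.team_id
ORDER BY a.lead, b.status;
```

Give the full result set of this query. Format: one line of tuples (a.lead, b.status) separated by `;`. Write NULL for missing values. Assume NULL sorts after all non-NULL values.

(Bob, closed); (Bob, closed); (Bob, closed); (Bob, closed); (Bob, hold); (Bob, hold); (Dave, NULL); (Ken, NULL); (Pia, NULL); (Quinn, closed); (Quinn, closed); (Quinn, hold); (Wendy, NULL); (Wendy, NULL); (NULL, closed); (NULL, closed); (NULL, NULL); (NULL, NULL)

FULL OUTER JOIN keeps every row from both sides; unmatched rows get NULL for the other side's columns.
Matching on a.team_id = b.team_id. A NULL in a compared column never satisfies the condition.
- team_id=3: 3 matching b row(s), so 3 row(s) emitted.
- team_id=5: no b row matches, row kept with b columns NULL.
- team_id=5: no b row matches, row kept with b columns NULL.
- team_id=2: no b row matches, row kept with b columns NULL.
- team_id=2: no b row matches, row kept with b columns NULL.
- team_id=3: 3 matching b row(s), so 3 row(s) emitted.
- team_id=NULL: no b row matches, row kept with b columns NULL.
- team_id=8: no b row matches, row kept with b columns NULL.
- team_id=3: 3 matching b row(s), so 3 row(s) emitted.
- 3 b row(s) had no a match → kept, a columns NULL.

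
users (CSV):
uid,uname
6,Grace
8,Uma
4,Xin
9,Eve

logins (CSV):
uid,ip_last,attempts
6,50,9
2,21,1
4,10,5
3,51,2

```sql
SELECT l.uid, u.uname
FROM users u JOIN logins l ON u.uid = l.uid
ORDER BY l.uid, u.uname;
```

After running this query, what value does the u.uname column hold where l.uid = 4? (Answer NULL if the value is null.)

INNER JOIN keeps only pairs where the ON condition holds.
Matching on u.uid = l.uid.
- u (uid=6) pairs with 1 row(s) of l.
- u (uid=8) has no partner → excluded.
- u (uid=4) pairs with 1 row(s) of l.
- u (uid=9) has no partner → excluded.

Xin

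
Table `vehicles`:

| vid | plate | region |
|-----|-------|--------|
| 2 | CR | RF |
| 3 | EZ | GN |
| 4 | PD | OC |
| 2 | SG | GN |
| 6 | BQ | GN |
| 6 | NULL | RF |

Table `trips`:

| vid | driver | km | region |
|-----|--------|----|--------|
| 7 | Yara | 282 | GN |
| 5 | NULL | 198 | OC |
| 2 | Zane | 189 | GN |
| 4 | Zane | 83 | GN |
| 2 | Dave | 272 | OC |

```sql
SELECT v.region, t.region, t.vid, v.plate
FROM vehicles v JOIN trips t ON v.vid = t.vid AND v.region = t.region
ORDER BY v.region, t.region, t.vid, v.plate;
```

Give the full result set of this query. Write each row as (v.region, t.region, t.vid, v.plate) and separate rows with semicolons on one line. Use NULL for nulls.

INNER JOIN keeps only pairs where the ON condition holds.
Matching on v.vid = t.vid AND v.region = t.region.
- v[0] vid=2, region=RF → no match; dropped.
- v[1] vid=3, region=GN → no match; dropped.
- v[2] vid=4, region=OC → no match; dropped.
- v[3] vid=2, region=GN → 1 match(es) in t → 1 row(s).
- v[4] vid=6, region=GN → no match; dropped.
- v[5] vid=6, region=RF → no match; dropped.
After projecting and ordering:
v.region | t.region | t.vid | v.plate
GN | GN | 2 | SG

(GN, GN, 2, SG)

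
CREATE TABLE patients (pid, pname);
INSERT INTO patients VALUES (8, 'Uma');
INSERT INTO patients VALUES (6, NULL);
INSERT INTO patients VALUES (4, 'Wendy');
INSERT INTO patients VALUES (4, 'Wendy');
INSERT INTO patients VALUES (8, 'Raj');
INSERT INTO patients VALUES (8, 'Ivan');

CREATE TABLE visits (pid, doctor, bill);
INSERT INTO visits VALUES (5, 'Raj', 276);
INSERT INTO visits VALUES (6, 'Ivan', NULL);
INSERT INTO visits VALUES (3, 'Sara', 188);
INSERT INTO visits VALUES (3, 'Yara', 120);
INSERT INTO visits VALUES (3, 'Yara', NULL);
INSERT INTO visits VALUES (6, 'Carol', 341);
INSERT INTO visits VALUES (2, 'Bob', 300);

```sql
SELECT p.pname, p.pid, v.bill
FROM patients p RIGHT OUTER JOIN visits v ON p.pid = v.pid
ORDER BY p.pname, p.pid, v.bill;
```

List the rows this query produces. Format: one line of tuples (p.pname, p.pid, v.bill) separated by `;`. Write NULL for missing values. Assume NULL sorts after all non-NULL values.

RIGHT JOIN keeps every row from `visits`; unmatched rows get NULL for `patients`'s columns.
Matching on p.pid = v.pid.
- pid=8: no matching v row.
- pid=6: 2 matching v row(s), so 2 row(s) emitted.
- pid=4: no matching v row.
- pid=4: no matching v row.
- pid=8: no matching v row.
- pid=8: no matching v row.
- plus 5 unmatched v row(s), each kept with NULL p columns.
After projecting and ordering:
p.pname | p.pid | v.bill
NULL | 6 | 341
NULL | 6 | NULL
NULL | NULL | 120
NULL | NULL | 188
NULL | NULL | 276
NULL | NULL | 300
NULL | NULL | NULL

(NULL, 6, 341); (NULL, 6, NULL); (NULL, NULL, 120); (NULL, NULL, 188); (NULL, NULL, 276); (NULL, NULL, 300); (NULL, NULL, NULL)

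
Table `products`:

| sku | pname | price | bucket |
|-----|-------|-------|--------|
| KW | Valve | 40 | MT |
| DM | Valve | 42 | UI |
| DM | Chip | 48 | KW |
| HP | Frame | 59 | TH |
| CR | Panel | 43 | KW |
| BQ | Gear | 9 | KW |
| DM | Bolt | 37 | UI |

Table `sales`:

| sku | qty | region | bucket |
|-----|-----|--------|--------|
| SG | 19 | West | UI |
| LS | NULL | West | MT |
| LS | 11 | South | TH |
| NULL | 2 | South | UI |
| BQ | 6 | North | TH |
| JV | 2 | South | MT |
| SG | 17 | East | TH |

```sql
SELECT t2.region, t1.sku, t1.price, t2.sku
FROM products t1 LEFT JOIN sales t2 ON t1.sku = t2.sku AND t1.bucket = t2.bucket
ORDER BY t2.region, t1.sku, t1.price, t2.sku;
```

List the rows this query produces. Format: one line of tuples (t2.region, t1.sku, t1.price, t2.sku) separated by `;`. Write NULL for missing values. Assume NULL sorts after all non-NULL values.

LEFT JOIN keeps every row from `products`; unmatched rows get NULL for `sales`'s columns.
Matching on t1.sku = t2.sku AND t1.bucket = t2.bucket. A NULL in a compared column never satisfies the condition.
- sku=KW, bucket=MT: no t2 row matches, row kept with t2 columns NULL.
- sku=DM, bucket=UI: no t2 row matches, row kept with t2 columns NULL.
- sku=DM, bucket=KW: no t2 row matches, row kept with t2 columns NULL.
- sku=HP, bucket=TH: no t2 row matches, row kept with t2 columns NULL.
- sku=CR, bucket=KW: no t2 row matches, row kept with t2 columns NULL.
- sku=BQ, bucket=KW: no t2 row matches, row kept with t2 columns NULL.
- sku=DM, bucket=UI: no t2 row matches, row kept with t2 columns NULL.
After projecting and ordering:
t2.region | t1.sku | t1.price | t2.sku
NULL | BQ | 9 | NULL
NULL | CR | 43 | NULL
NULL | DM | 37 | NULL
NULL | DM | 42 | NULL
NULL | DM | 48 | NULL
NULL | HP | 59 | NULL
NULL | KW | 40 | NULL

(NULL, BQ, 9, NULL); (NULL, CR, 43, NULL); (NULL, DM, 37, NULL); (NULL, DM, 42, NULL); (NULL, DM, 48, NULL); (NULL, HP, 59, NULL); (NULL, KW, 40, NULL)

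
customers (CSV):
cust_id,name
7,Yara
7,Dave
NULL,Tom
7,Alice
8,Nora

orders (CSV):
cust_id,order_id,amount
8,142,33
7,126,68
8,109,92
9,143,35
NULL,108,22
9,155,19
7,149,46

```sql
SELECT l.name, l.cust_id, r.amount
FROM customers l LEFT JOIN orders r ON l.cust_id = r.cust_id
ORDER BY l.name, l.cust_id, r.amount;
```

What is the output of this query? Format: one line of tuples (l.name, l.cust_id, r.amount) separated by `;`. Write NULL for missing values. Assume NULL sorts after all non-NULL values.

(Alice, 7, 46); (Alice, 7, 68); (Dave, 7, 46); (Dave, 7, 68); (Nora, 8, 33); (Nora, 8, 92); (Tom, NULL, NULL); (Yara, 7, 46); (Yara, 7, 68)

LEFT JOIN keeps every row from `customers`; unmatched rows get NULL for `orders`'s columns.
Matching on l.cust_id = r.cust_id. A NULL in a compared column never satisfies the condition.
Matched pairs: 8; unmatched l rows kept: 1.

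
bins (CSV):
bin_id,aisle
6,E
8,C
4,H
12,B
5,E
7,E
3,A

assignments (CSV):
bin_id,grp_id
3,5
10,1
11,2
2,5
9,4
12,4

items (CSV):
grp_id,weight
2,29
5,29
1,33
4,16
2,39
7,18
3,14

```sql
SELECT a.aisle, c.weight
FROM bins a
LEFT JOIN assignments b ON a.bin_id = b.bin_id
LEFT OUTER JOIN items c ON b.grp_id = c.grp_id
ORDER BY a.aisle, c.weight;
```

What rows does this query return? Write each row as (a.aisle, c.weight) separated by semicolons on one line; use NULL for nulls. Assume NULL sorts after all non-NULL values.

Evaluate left to right. First `bins a LEFT JOIN assignments b` on bin_id: 7 row(s).
Then LEFT JOIN `items c` on grp_id: each of those 7 rows is kept; rows whose b.grp_id has no match in c get NULL for c's columns.

(A, 29); (B, 16); (C, NULL); (E, NULL); (E, NULL); (E, NULL); (H, NULL)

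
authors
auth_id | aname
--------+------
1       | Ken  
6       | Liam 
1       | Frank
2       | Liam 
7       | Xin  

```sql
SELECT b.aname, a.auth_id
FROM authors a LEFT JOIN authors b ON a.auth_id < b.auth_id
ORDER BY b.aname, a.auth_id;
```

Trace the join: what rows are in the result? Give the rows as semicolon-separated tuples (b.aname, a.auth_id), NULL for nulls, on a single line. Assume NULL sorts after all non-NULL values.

(Liam, 1); (Liam, 1); (Liam, 1); (Liam, 1); (Liam, 2); (Xin, 1); (Xin, 1); (Xin, 2); (Xin, 6); (NULL, 7)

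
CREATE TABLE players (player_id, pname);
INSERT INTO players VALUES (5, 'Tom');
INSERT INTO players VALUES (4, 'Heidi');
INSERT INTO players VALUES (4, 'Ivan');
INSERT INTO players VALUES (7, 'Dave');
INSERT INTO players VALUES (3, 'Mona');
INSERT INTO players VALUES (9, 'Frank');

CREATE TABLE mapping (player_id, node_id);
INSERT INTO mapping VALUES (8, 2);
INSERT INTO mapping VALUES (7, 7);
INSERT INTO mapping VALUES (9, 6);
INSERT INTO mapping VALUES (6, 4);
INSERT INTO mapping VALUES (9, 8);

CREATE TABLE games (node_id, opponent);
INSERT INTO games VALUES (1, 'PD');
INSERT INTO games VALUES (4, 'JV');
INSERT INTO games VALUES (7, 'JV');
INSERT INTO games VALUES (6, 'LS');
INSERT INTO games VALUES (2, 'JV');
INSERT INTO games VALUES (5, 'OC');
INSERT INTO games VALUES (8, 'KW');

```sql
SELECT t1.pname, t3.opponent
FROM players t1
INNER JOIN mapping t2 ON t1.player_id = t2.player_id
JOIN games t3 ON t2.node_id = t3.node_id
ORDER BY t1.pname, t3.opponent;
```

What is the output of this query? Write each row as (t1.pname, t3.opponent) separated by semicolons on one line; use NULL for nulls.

(Dave, JV); (Frank, KW); (Frank, LS)

Evaluate left to right. First `players t1 INNER JOIN mapping t2` on player_id: 3 row(s).
Then INNER JOIN `games t3` on node_id: keep only rows whose t2.node_id appears in t3.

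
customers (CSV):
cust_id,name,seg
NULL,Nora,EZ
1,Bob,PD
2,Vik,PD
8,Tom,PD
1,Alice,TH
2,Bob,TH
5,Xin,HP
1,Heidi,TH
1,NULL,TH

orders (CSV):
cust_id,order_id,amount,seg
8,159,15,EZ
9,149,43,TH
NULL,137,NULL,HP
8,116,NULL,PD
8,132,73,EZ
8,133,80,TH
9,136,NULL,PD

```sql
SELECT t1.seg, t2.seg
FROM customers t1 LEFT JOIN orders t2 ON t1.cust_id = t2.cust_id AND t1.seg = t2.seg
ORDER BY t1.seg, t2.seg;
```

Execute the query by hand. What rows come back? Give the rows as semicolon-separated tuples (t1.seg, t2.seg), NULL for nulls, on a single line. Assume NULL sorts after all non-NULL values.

LEFT JOIN keeps every row from `customers`; unmatched rows get NULL for `orders`'s columns.
Matching on t1.cust_id = t2.cust_id AND t1.seg = t2.seg. A NULL in a compared column never satisfies the condition.
- t1[0] cust_id=NULL, seg=EZ → no match; kept with NULLs on the t2 side.
- t1[1] cust_id=1, seg=PD → no match; kept with NULLs on the t2 side.
- t1[2] cust_id=2, seg=PD → no match; kept with NULLs on the t2 side.
- t1[3] cust_id=8, seg=PD → 1 match(es) in t2 → 1 row(s).
- t1[4] cust_id=1, seg=TH → no match; kept with NULLs on the t2 side.
- t1[5] cust_id=2, seg=TH → no match; kept with NULLs on the t2 side.
- t1[6] cust_id=5, seg=HP → no match; kept with NULLs on the t2 side.
- t1[7] cust_id=1, seg=TH → no match; kept with NULLs on the t2 side.
- t1[8] cust_id=1, seg=TH → no match; kept with NULLs on the t2 side.
After projecting and ordering:
t1.seg | t2.seg
EZ | NULL
HP | NULL
PD | PD
PD | NULL
PD | NULL
TH | NULL
TH | NULL
TH | NULL
TH | NULL

(EZ, NULL); (HP, NULL); (PD, PD); (PD, NULL); (PD, NULL); (TH, NULL); (TH, NULL); (TH, NULL); (TH, NULL)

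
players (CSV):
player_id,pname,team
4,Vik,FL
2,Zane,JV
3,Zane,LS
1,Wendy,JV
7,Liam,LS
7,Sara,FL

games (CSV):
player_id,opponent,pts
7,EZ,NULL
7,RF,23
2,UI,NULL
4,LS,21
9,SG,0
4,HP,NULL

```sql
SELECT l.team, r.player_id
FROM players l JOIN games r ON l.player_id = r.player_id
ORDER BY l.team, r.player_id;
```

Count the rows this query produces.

7

INNER JOIN keeps only pairs where the ON condition holds.
Matching on l.player_id = r.player_id.
- player_id=4: 2 matching r row(s), so 2 row(s) emitted.
- player_id=2: 1 matching r row(s), so 1 row(s) emitted.
- player_id=3: no matching r row, dropped.
- player_id=1: no matching r row, dropped.
- player_id=7: 2 matching r row(s), so 2 row(s) emitted.
- player_id=7: 2 matching r row(s), so 2 row(s) emitted.
Total: 7 rows.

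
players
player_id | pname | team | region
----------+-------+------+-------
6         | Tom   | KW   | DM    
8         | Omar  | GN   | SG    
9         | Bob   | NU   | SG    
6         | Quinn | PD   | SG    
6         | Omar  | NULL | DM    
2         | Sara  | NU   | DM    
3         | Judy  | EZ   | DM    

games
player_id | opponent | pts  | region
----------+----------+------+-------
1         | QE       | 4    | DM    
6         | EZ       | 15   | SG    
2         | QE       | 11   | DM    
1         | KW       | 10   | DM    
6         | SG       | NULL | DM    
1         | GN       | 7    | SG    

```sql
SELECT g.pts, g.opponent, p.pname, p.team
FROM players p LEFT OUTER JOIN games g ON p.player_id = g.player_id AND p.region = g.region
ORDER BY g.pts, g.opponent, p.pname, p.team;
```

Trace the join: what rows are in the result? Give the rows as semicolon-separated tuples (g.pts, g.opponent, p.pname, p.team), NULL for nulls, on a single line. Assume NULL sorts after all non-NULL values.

(11, QE, Sara, NU); (15, EZ, Quinn, PD); (NULL, SG, Omar, NULL); (NULL, SG, Tom, KW); (NULL, NULL, Bob, NU); (NULL, NULL, Judy, EZ); (NULL, NULL, Omar, GN)

LEFT JOIN keeps every row from `players`; unmatched rows get NULL for `games`'s columns.
Matching on p.player_id = g.player_id AND p.region = g.region.
- p (player_id=6, region=DM) pairs with 1 row(s) of g.
- p (player_id=8, region=SG) has no partner → padded with NULL.
- p (player_id=9, region=SG) has no partner → padded with NULL.
- p (player_id=6, region=SG) pairs with 1 row(s) of g.
- p (player_id=6, region=DM) pairs with 1 row(s) of g.
- p (player_id=2, region=DM) pairs with 1 row(s) of g.
- p (player_id=3, region=DM) has no partner → padded with NULL.
After projecting and ordering:
g.pts | g.opponent | p.pname | p.team
11 | QE | Sara | NU
15 | EZ | Quinn | PD
NULL | SG | Omar | NULL
NULL | SG | Tom | KW
NULL | NULL | Bob | NU
NULL | NULL | Judy | EZ
NULL | NULL | Omar | GN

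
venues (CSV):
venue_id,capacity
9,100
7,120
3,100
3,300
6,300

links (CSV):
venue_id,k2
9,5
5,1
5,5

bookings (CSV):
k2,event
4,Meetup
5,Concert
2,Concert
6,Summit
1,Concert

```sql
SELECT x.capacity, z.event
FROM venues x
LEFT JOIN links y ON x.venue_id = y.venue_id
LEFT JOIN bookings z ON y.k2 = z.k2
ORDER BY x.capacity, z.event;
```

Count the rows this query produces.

Joins associate left-to-right: venues LEFT JOIN links on venue_id gives 5 intermediate row(s).
Then LEFT JOIN `bookings z` on k2: each of those 5 rows is kept; rows whose y.k2 has no match in z get NULL for z's columns.
Result: 5 row(s).

5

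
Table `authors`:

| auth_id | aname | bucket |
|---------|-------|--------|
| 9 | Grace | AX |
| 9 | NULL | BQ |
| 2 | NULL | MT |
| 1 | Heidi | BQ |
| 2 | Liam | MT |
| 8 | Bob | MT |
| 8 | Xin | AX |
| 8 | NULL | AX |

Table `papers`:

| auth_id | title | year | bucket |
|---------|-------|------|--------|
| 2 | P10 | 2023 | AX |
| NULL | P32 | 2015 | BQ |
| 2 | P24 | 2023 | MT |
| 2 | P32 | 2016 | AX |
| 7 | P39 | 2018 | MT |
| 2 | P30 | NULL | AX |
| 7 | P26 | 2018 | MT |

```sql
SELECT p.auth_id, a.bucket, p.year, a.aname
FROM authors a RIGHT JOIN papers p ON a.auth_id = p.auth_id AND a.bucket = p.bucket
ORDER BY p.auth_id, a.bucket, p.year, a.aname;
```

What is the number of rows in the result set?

RIGHT JOIN keeps every row from `papers`; unmatched rows get NULL for `authors`'s columns.
Matching on a.auth_id = p.auth_id AND a.bucket = p.bucket. A NULL in a compared column never satisfies the condition.
- a[0] auth_id=9, bucket=AX → no match.
- a[1] auth_id=9, bucket=BQ → no match.
- a[2] auth_id=2, bucket=MT → 1 match(es) in p → 1 row(s).
- a[3] auth_id=1, bucket=BQ → no match.
- a[4] auth_id=2, bucket=MT → 1 match(es) in p → 1 row(s).
- a[5] auth_id=8, bucket=MT → no match.
- a[6] auth_id=8, bucket=AX → no match.
- a[7] auth_id=8, bucket=AX → no match.
- 6 row(s) from p found no a partner → padded with NULL.
Total: 2 matched + 6 padded = 8 rows.

8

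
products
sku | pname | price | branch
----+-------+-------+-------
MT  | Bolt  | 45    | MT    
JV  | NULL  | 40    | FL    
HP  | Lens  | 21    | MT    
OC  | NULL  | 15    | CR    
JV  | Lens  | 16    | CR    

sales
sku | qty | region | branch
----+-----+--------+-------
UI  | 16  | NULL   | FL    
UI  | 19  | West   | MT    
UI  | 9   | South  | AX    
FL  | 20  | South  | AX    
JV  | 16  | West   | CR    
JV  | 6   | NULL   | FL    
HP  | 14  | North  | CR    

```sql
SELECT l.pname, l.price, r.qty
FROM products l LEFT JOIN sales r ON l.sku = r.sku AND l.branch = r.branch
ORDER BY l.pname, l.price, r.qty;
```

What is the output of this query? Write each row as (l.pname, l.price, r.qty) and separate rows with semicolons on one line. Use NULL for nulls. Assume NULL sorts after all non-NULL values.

(Bolt, 45, NULL); (Lens, 16, 16); (Lens, 21, NULL); (NULL, 15, NULL); (NULL, 40, 6)

LEFT JOIN keeps every row from `products`; unmatched rows get NULL for `sales`'s columns.
Matching on l.sku = r.sku AND l.branch = r.branch.
- l[0] sku=MT, branch=MT → no match; kept with NULLs on the r side.
- l[1] sku=JV, branch=FL → 1 match(es) in r → 1 row(s).
- l[2] sku=HP, branch=MT → no match; kept with NULLs on the r side.
- l[3] sku=OC, branch=CR → no match; kept with NULLs on the r side.
- l[4] sku=JV, branch=CR → 1 match(es) in r → 1 row(s).
After projecting and ordering:
l.pname | l.price | r.qty
Bolt | 45 | NULL
Lens | 16 | 16
Lens | 21 | NULL
NULL | 15 | NULL
NULL | 40 | 6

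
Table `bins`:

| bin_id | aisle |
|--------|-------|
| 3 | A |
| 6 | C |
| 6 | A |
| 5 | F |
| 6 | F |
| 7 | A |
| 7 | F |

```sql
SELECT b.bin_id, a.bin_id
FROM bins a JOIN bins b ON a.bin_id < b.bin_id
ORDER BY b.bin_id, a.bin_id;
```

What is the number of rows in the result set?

INNER JOIN keeps only pairs where the ON condition holds.
Matching on a.bin_id < b.bin_id.
Matched pairs: 17.
Total: 17 rows.

17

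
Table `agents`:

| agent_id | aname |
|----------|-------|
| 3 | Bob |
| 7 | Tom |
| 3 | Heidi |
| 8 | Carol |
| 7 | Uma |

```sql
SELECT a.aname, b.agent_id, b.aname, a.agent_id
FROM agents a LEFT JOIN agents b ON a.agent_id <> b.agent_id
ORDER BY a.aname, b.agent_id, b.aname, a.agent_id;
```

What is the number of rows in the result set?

LEFT JOIN keeps every row from `agents a`; unmatched rows get NULL for `agents b`'s columns.
Matching on a.agent_id <> b.agent_id.
- agent_id=3: 3 matching b row(s), so 3 row(s) emitted.
- agent_id=7: 3 matching b row(s), so 3 row(s) emitted.
- agent_id=3: 3 matching b row(s), so 3 row(s) emitted.
- agent_id=8: 4 matching b row(s), so 4 row(s) emitted.
- agent_id=7: 3 matching b row(s), so 3 row(s) emitted.
Total: 16 rows.

16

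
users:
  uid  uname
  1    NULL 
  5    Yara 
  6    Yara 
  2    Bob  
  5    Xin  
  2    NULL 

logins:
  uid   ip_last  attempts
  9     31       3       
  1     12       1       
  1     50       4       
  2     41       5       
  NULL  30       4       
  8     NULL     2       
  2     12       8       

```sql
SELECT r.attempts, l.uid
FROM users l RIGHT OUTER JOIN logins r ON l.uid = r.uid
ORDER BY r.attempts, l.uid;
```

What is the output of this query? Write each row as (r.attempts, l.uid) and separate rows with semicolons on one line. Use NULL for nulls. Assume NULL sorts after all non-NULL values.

(1, 1); (2, NULL); (3, NULL); (4, 1); (4, NULL); (5, 2); (5, 2); (8, 2); (8, 2)

RIGHT JOIN keeps every row from `logins`; unmatched rows get NULL for `users`'s columns.
Matching on l.uid = r.uid. A NULL in a compared column never satisfies the condition.
Matched pairs: 6; unmatched r rows kept: 3.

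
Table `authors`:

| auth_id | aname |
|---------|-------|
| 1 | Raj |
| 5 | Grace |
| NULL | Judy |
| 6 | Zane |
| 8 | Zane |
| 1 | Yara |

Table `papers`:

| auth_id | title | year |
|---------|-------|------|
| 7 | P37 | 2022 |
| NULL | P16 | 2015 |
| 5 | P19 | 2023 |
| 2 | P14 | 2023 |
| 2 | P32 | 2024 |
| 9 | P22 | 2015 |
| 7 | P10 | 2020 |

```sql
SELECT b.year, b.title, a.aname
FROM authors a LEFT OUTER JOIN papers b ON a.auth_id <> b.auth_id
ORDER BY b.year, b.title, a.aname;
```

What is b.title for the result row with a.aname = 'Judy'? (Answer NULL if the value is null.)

LEFT JOIN keeps every row from `authors`; unmatched rows get NULL for `papers`'s columns.
Matching on a.auth_id <> b.auth_id. A NULL in a compared column never satisfies the condition.
- auth_id=1: 6 matching b row(s), so 6 row(s) emitted.
- auth_id=5: 5 matching b row(s), so 5 row(s) emitted.
- auth_id=NULL: no b row matches, row kept with b columns NULL.
- auth_id=6: 6 matching b row(s), so 6 row(s) emitted.
- auth_id=8: 6 matching b row(s), so 6 row(s) emitted.
- auth_id=1: 6 matching b row(s), so 6 row(s) emitted.

NULL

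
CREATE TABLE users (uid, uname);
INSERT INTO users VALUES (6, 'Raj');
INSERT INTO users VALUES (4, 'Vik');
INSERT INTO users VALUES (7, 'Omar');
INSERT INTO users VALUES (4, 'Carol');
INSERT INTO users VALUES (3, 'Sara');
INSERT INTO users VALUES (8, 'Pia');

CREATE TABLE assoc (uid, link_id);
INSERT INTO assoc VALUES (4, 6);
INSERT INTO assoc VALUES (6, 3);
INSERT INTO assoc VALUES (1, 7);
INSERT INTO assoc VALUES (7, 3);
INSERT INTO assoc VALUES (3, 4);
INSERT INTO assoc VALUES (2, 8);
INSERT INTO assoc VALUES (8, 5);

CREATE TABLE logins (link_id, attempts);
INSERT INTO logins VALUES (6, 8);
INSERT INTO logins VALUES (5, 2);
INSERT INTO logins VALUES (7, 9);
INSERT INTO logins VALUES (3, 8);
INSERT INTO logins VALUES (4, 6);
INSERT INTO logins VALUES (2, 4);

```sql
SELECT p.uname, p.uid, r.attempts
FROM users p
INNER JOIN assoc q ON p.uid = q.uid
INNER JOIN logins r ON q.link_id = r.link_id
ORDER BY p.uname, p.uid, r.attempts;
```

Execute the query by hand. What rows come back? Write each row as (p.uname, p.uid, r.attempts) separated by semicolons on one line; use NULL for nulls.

Evaluate left to right. First `users p INNER JOIN assoc q` on uid: 6 row(s).
Then INNER JOIN `logins r` on link_id: keep only rows whose q.link_id appears in r.

(Carol, 4, 8); (Omar, 7, 8); (Pia, 8, 2); (Raj, 6, 8); (Sara, 3, 6); (Vik, 4, 8)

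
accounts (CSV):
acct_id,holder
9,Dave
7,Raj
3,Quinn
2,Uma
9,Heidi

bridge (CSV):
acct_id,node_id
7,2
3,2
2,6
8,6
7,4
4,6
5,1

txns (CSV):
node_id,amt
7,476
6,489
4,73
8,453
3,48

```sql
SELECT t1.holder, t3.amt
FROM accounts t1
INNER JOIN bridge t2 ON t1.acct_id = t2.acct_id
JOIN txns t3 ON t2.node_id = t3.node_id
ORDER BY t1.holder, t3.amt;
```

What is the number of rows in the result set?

2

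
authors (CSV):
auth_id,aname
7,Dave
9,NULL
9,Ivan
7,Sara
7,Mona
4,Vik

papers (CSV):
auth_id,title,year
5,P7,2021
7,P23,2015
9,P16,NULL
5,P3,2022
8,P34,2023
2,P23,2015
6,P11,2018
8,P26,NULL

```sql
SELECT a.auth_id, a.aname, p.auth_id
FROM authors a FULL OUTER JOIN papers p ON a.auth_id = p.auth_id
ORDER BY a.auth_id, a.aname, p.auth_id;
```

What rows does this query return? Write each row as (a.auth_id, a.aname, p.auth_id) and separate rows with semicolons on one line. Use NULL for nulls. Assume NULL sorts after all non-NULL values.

(4, Vik, NULL); (7, Dave, 7); (7, Mona, 7); (7, Sara, 7); (9, Ivan, 9); (9, NULL, 9); (NULL, NULL, 2); (NULL, NULL, 5); (NULL, NULL, 5); (NULL, NULL, 6); (NULL, NULL, 8); (NULL, NULL, 8)

FULL OUTER JOIN keeps every row from both sides; unmatched rows get NULL for the other side's columns.
Matching on a.auth_id = p.auth_id.
- auth_id=7: 1 matching p row(s), so 1 row(s) emitted.
- auth_id=9: 1 matching p row(s), so 1 row(s) emitted.
- auth_id=9: 1 matching p row(s), so 1 row(s) emitted.
- auth_id=7: 1 matching p row(s), so 1 row(s) emitted.
- auth_id=7: 1 matching p row(s), so 1 row(s) emitted.
- auth_id=4: no p row matches, row kept with p columns NULL.
- 6 row(s) from p found no a partner → padded with NULL.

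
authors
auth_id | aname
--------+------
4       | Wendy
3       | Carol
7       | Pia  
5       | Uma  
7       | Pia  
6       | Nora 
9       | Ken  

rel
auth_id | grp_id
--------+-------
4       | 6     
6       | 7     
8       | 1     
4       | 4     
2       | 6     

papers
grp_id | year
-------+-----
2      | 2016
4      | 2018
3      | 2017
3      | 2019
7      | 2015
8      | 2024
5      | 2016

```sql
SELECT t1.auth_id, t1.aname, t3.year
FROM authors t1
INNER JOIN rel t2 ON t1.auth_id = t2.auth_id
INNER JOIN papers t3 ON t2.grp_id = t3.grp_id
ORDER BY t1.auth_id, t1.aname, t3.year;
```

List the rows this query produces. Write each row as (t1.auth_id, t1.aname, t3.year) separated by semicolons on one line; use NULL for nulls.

(4, Wendy, 2018); (6, Nora, 2015)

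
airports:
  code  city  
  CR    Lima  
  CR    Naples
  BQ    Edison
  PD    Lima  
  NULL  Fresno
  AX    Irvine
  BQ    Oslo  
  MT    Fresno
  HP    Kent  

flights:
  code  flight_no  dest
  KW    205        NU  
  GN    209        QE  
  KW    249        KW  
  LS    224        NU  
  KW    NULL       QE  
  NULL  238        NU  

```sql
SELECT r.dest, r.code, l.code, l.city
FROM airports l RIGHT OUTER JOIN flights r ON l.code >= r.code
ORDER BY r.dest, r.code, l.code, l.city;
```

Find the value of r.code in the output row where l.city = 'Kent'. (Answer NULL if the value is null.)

RIGHT JOIN keeps every row from `flights`; unmatched rows get NULL for `airports`'s columns.
Matching on l.code >= r.code. A NULL in a compared column never satisfies the condition.
- l[0] code=CR → no match.
- l[1] code=CR → no match.
- l[2] code=BQ → no match.
- l[3] code=PD → 5 match(es) in r → 5 row(s).
- l[4] code=NULL → no match.
- l[5] code=AX → no match.
- l[6] code=BQ → no match.
- l[7] code=MT → 5 match(es) in r → 5 row(s).
- l[8] code=HP → 1 match(es) in r → 1 row(s).
- 1 row(s) from r found no l partner → padded with NULL.

GN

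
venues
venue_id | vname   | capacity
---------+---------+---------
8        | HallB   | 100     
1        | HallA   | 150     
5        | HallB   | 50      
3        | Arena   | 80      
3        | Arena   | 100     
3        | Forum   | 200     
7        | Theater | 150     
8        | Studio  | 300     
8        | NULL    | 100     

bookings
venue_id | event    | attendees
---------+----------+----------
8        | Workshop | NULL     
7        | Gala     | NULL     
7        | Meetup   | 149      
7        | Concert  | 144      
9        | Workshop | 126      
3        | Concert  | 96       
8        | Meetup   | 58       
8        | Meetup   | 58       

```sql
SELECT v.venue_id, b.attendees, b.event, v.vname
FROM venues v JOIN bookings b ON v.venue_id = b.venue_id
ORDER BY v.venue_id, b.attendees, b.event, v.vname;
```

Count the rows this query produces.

15

INNER JOIN keeps only pairs where the ON condition holds.
Matching on v.venue_id = b.venue_id.
- v[0] venue_id=8 → 3 match(es) in b → 3 row(s).
- v[1] venue_id=1 → no match; dropped.
- v[2] venue_id=5 → no match; dropped.
- v[3] venue_id=3 → 1 match(es) in b → 1 row(s).
- v[4] venue_id=3 → 1 match(es) in b → 1 row(s).
- v[5] venue_id=3 → 1 match(es) in b → 1 row(s).
- v[6] venue_id=7 → 3 match(es) in b → 3 row(s).
- v[7] venue_id=8 → 3 match(es) in b → 3 row(s).
- v[8] venue_id=8 → 3 match(es) in b → 3 row(s).
Total: 15 rows.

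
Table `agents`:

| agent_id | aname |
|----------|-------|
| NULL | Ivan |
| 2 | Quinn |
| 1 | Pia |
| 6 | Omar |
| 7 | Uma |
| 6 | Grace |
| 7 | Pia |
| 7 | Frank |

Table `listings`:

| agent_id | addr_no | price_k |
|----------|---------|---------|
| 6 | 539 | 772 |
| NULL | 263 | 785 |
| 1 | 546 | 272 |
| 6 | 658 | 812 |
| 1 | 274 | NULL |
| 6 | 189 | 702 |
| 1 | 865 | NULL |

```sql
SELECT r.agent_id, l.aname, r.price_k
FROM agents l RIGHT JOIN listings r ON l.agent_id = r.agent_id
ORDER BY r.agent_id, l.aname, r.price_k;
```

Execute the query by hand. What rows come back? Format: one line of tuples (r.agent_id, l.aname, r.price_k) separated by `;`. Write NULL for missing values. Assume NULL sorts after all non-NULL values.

(1, Pia, 272); (1, Pia, NULL); (1, Pia, NULL); (6, Grace, 702); (6, Grace, 772); (6, Grace, 812); (6, Omar, 702); (6, Omar, 772); (6, Omar, 812); (NULL, NULL, 785)

RIGHT JOIN keeps every row from `listings`; unmatched rows get NULL for `agents`'s columns.
Matching on l.agent_id = r.agent_id. A NULL in a compared column never satisfies the condition.
- l row (agent_id=NULL): no match.
- l row (agent_id=2): no match.
- l row (agent_id=1): matches 3 r row(s) → 3 output row(s).
- l row (agent_id=6): matches 3 r row(s) → 3 output row(s).
- l row (agent_id=7): no match.
- l row (agent_id=6): matches 3 r row(s) → 3 output row(s).
- l row (agent_id=7): no match.
- l row (agent_id=7): no match.
- 1 row(s) from r found no l partner → padded with NULL.
After projecting and ordering:
r.agent_id | l.aname | r.price_k
1 | Pia | 272
1 | Pia | NULL
1 | Pia | NULL
6 | Grace | 702
6 | Grace | 772
6 | Grace | 812
6 | Omar | 702
6 | Omar | 772
6 | Omar | 812
NULL | NULL | 785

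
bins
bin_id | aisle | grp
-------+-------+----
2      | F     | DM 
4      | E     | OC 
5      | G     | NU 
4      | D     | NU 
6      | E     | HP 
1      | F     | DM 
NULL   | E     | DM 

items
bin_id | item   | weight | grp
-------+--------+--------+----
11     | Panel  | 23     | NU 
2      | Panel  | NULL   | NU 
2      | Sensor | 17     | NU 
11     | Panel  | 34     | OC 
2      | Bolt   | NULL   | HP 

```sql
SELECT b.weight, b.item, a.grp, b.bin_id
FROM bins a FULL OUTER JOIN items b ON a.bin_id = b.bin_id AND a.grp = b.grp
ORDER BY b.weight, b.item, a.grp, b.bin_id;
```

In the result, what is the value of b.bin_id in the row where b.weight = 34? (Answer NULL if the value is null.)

11

FULL OUTER JOIN keeps every row from both sides; unmatched rows get NULL for the other side's columns.
Matching on a.bin_id = b.bin_id AND a.grp = b.grp. A NULL in a compared column never satisfies the condition.
- a row (bin_id=2, grp=DM): no match → kept, b columns NULL.
- a row (bin_id=4, grp=OC): no match → kept, b columns NULL.
- a row (bin_id=5, grp=NU): no match → kept, b columns NULL.
- a row (bin_id=4, grp=NU): no match → kept, b columns NULL.
- a row (bin_id=6, grp=HP): no match → kept, b columns NULL.
- a row (bin_id=1, grp=DM): no match → kept, b columns NULL.
- a row (bin_id=NULL, grp=DM): no match → kept, b columns NULL.
- plus 5 unmatched b row(s), each kept with NULL a columns.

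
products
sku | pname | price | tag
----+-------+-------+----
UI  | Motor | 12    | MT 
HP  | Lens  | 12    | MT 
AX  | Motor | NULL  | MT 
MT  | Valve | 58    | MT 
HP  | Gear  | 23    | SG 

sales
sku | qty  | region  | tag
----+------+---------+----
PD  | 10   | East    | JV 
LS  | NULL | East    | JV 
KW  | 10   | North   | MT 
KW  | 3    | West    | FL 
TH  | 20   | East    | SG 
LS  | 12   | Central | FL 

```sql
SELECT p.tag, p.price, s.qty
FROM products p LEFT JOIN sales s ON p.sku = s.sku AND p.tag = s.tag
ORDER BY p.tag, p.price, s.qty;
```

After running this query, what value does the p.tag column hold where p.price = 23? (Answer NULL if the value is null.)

SG

LEFT JOIN keeps every row from `products`; unmatched rows get NULL for `sales`'s columns.
Matching on p.sku = s.sku AND p.tag = s.tag.
- p[0] sku=UI, tag=MT → no match; kept with NULLs on the s side.
- p[1] sku=HP, tag=MT → no match; kept with NULLs on the s side.
- p[2] sku=AX, tag=MT → no match; kept with NULLs on the s side.
- p[3] sku=MT, tag=MT → no match; kept with NULLs on the s side.
- p[4] sku=HP, tag=SG → no match; kept with NULLs on the s side.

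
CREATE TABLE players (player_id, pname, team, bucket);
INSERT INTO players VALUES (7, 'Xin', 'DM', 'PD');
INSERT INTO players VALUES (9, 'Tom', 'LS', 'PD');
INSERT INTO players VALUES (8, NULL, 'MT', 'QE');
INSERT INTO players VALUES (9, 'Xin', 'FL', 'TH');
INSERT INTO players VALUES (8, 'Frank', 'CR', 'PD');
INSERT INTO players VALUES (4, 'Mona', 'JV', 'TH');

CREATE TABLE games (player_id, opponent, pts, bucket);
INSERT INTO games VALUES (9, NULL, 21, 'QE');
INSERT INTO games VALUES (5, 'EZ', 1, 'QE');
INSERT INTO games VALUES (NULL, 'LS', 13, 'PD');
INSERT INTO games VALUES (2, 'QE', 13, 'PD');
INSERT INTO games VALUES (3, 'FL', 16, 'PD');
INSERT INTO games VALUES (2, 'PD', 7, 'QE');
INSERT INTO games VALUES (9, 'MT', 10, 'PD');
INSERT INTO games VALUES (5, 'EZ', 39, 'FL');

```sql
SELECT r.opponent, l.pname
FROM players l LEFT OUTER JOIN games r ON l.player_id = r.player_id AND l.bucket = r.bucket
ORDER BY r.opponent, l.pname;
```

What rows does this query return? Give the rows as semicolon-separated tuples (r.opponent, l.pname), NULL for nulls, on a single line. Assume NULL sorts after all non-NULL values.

(MT, Tom); (NULL, Frank); (NULL, Mona); (NULL, Xin); (NULL, Xin); (NULL, NULL)

LEFT JOIN keeps every row from `players`; unmatched rows get NULL for `games`'s columns.
Matching on l.player_id = r.player_id AND l.bucket = r.bucket. A NULL in a compared column never satisfies the condition.
- l[0] player_id=7, bucket=PD → no match; kept with NULLs on the r side.
- l[1] player_id=9, bucket=PD → 1 match(es) in r → 1 row(s).
- l[2] player_id=8, bucket=QE → no match; kept with NULLs on the r side.
- l[3] player_id=9, bucket=TH → no match; kept with NULLs on the r side.
- l[4] player_id=8, bucket=PD → no match; kept with NULLs on the r side.
- l[5] player_id=4, bucket=TH → no match; kept with NULLs on the r side.
After projecting and ordering:
r.opponent | l.pname
MT | Tom
NULL | Frank
NULL | Mona
NULL | Xin
NULL | Xin
NULL | NULL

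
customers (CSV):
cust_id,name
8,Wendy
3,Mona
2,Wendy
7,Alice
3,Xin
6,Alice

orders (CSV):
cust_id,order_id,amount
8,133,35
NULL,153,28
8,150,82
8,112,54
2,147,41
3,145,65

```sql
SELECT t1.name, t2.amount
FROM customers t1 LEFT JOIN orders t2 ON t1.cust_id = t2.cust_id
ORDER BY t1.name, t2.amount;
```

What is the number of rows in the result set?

8

LEFT JOIN keeps every row from `customers`; unmatched rows get NULL for `orders`'s columns.
Matching on t1.cust_id = t2.cust_id. A NULL in a compared column never satisfies the condition.
- t1 (cust_id=8) pairs with 3 row(s) of t2.
- t1 (cust_id=3) pairs with 1 row(s) of t2.
- t1 (cust_id=2) pairs with 1 row(s) of t2.
- t1 (cust_id=7) has no partner → padded with NULL.
- t1 (cust_id=3) pairs with 1 row(s) of t2.
- t1 (cust_id=6) has no partner → padded with NULL.
Total: 6 matched + 2 padded = 8 rows.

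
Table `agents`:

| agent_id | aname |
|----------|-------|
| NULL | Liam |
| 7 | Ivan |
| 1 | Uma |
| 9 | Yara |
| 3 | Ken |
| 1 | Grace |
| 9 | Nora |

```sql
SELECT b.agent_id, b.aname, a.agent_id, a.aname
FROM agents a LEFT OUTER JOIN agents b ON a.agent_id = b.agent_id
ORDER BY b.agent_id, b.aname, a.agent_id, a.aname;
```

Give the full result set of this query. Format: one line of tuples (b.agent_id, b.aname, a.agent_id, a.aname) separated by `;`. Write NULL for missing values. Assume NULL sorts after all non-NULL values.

LEFT JOIN keeps every row from `agents a`; unmatched rows get NULL for `agents b`'s columns.
Matching on a.agent_id = b.agent_id. A NULL in a compared column never satisfies the condition.
Matched pairs: 10; unmatched a rows kept: 1.

(1, Grace, 1, Grace); (1, Grace, 1, Uma); (1, Uma, 1, Grace); (1, Uma, 1, Uma); (3, Ken, 3, Ken); (7, Ivan, 7, Ivan); (9, Nora, 9, Nora); (9, Nora, 9, Yara); (9, Yara, 9, Nora); (9, Yara, 9, Yara); (NULL, NULL, NULL, Liam)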